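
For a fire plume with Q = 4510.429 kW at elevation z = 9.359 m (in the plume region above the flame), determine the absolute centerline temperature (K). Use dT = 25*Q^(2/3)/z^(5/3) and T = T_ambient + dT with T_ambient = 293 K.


Q^(2/3) = 272.99
z^(5/3) = 41.564
dT = 25 * 272.99 / 41.564 = 164.20 K
T = 293 + 164.20 = 457.20 K

457.20 K


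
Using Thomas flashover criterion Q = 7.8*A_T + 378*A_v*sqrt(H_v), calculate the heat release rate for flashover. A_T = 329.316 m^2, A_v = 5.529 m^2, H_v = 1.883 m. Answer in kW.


7.8*A_T = 2568.7
sqrt(H_v) = 1.3722
378*A_v*sqrt(H_v) = 2867.9
Q = 2568.7 + 2867.9 = 5436.6 kW

5436.6 kW


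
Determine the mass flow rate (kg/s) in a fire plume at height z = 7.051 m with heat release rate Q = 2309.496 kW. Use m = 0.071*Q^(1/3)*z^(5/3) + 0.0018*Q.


Q^(1/3) = 13.218
z^(5/3) = 25.927
First term = 0.071 * 13.218 * 25.927 = 24.332
Second term = 0.0018 * 2309.496 = 4.1571
m = 28.489 kg/s

28.489 kg/s


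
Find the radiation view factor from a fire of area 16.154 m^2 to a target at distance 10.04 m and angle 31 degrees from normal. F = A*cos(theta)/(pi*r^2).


cos(31 deg) = 0.85717
pi*r^2 = 316.68
F = 16.154 * 0.85717 / 316.68 = 0.043725

0.043725


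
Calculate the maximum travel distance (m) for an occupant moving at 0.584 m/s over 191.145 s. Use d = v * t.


d = 0.584 * 191.145 = 111.63 m

111.63 m


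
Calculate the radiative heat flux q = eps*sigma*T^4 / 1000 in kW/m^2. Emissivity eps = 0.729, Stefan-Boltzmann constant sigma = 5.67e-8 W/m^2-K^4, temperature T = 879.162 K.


T^4 = 5.9741e+11
q = 0.729 * 5.67e-8 * 5.9741e+11 / 1000 = 24.694 kW/m^2

24.694 kW/m^2


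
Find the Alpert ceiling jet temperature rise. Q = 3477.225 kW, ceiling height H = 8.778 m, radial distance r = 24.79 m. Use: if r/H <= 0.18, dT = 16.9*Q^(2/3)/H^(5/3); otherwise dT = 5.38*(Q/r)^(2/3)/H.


r/H = 24.79 / 8.778 = 2.8241
r/H > 0.18, so dT = 5.38*(Q/r)^(2/3)/H
Q/r = 140.27
(Q/r)^(2/3) = 26.996
dT = 5.38 * 26.996 / 8.778 = 16.546 K

16.546 K


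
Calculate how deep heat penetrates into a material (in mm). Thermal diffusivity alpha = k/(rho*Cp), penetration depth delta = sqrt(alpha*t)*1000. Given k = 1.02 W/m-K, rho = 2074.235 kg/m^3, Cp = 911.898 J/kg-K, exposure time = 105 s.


alpha = 1.02 / (2074.235 * 911.898) = 5.3926e-07 m^2/s
alpha * t = 5.6622e-05
delta = sqrt(5.6622e-05) * 1000 = 7.5248 mm

7.5248 mm


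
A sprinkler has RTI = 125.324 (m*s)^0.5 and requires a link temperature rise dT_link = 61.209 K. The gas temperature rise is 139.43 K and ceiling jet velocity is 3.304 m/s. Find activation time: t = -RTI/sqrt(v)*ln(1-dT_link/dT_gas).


dT_link/dT_gas = 0.43899
ln(1 - 0.43899) = -0.57802
t = -125.324 / sqrt(3.304) * -0.57802 = 39.853 s

39.853 s


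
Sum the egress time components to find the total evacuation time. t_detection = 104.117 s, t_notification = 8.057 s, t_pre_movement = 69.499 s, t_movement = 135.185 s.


Total = 104.117 + 8.057 + 69.499 + 135.185 = 316.858 s

316.858 s


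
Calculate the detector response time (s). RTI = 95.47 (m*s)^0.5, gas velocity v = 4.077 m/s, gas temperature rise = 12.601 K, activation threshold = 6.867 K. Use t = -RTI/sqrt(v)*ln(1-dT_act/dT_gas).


dT_act/dT_gas = 0.54496
ln(1 - 0.54496) = -0.78736
t = -95.47 / sqrt(4.077) * -0.78736 = 37.228 s

37.228 s


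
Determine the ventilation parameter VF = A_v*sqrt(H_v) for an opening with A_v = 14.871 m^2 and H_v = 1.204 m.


sqrt(H_v) = 1.0973
VF = 14.871 * 1.0973 = 16.317 m^(5/2)

16.317 m^(5/2)


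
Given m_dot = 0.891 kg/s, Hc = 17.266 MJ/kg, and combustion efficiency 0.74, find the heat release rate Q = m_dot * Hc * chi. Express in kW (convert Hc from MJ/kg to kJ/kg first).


Hc = 17.266 MJ/kg = 17.266 * 1000 kJ/kg = 17266 kJ/kg
Q = 0.891 kg/s * 17266 kJ/kg * 0.74 = 11384 kW

11384 kW


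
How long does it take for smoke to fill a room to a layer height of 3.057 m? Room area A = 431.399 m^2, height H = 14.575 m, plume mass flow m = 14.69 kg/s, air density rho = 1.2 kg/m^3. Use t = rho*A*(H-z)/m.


H - z = 11.518 m
t = 1.2 * 431.399 * 11.518 / 14.69 = 405.90 s

405.90 s


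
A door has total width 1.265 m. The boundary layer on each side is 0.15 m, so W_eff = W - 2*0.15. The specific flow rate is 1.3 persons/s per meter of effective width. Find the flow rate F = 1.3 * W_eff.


W_eff = 1.265 - 0.30 = 0.965 m
F = 1.3 * 0.965 = 1.2545 persons/s

1.2545 persons/s


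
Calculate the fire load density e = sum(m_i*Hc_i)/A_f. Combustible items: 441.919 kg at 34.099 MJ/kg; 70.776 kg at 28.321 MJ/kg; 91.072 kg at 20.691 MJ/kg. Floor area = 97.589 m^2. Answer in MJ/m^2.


Total energy = 441.919*34.099 + 70.776*28.321 + 91.072*20.691
= 15069.00 + 2004.447 + 1884.371
= 18957.81 MJ
e = 18957.81 / 97.589 = 194.26 MJ/m^2

194.26 MJ/m^2


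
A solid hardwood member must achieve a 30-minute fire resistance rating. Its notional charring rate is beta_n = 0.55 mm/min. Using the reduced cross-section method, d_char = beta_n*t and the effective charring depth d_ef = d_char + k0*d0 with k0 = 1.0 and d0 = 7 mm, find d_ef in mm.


d_char = 0.55 * 30 = 16.5 mm
d_ef = 16.5 + 1.0*7 = 23.5 mm

23.5 mm


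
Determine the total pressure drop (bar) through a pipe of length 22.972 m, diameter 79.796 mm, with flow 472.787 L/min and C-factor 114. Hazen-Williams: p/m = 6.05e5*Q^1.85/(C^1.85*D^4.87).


Q^1.85 = 88742
C^1.85 = 6386.7
D^4.87 = 1.8308e+09
p/m = 0.0045916 bar/m
p_total = 0.0045916 * 22.972 = 0.10548 bar

0.10548 bar


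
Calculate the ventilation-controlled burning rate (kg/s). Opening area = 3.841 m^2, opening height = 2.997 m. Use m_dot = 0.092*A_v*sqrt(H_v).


sqrt(H_v) = 1.7312
m_dot = 0.092 * 3.841 * 1.7312 = 0.61175 kg/s

0.61175 kg/s


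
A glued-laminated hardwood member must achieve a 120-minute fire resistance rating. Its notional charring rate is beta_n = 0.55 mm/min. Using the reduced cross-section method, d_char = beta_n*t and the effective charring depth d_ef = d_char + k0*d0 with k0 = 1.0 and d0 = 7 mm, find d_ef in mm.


d_char = 0.55 * 120 = 66 mm
d_ef = 66 + 1.0*7 = 73 mm

73 mm


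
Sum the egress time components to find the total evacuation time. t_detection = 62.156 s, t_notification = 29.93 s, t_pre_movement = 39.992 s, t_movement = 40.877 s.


Total = 62.156 + 29.93 + 39.992 + 40.877 = 172.955 s

172.955 s


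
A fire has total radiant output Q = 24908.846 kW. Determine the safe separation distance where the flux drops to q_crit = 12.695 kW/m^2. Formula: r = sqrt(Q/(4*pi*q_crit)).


4*pi*q_crit = 159.53
Q/(4*pi*q_crit) = 156.14
r = sqrt(156.14) = 12.496 m

12.496 m


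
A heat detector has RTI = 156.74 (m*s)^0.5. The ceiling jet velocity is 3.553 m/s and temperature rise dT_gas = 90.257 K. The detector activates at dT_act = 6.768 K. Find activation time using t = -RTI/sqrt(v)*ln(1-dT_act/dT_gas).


dT_act/dT_gas = 0.074986
ln(1 - 0.074986) = -0.077946
t = -156.74 / sqrt(3.553) * -0.077946 = 6.4815 s

6.4815 s


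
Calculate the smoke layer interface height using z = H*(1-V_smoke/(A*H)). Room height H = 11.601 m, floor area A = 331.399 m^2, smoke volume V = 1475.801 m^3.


V/(A*H) = 0.38387
1 - 0.38387 = 0.61613
z = 11.601 * 0.61613 = 7.1478 m

7.1478 m


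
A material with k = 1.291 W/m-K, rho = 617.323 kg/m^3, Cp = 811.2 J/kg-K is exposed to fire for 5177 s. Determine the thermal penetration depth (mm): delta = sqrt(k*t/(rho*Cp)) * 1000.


alpha = 1.291 / (617.323 * 811.2) = 2.5780e-06 m^2/s
alpha * t = 0.013346
delta = sqrt(0.013346) * 1000 = 115.53 mm

115.53 mm


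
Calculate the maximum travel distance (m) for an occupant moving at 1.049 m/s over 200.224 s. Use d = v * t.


d = 1.049 * 200.224 = 210.03 m

210.03 m


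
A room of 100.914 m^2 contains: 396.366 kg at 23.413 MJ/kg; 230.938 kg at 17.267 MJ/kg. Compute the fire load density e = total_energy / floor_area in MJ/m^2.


Total energy = 396.366*23.413 + 230.938*17.267
= 9280.117 + 3987.606
= 13267.72 MJ
e = 13267.72 / 100.914 = 131.48 MJ/m^2

131.48 MJ/m^2


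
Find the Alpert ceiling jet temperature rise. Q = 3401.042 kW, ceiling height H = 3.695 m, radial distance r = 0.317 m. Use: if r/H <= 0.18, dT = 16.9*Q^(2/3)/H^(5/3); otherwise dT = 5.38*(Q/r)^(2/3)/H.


r/H = 0.317 / 3.695 = 0.085792
r/H <= 0.18, so dT = 16.9*Q^(2/3)/H^(5/3)
Q^(2/3) = 226.16
H^(5/3) = 8.8313
dT = 16.9 * 226.16 / 8.8313 = 432.78 K

432.78 K


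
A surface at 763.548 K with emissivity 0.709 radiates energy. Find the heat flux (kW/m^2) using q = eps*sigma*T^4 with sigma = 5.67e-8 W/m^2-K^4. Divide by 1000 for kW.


T^4 = 3.3990e+11
q = 0.709 * 5.67e-8 * 3.3990e+11 / 1000 = 13.664 kW/m^2

13.664 kW/m^2


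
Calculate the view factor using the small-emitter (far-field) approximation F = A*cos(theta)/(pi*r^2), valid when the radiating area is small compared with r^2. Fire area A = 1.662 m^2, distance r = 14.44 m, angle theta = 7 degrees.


cos(7 deg) = 0.99255
pi*r^2 = 655.06
F = 1.662 * 0.99255 / 655.06 = 0.0025182

0.0025182


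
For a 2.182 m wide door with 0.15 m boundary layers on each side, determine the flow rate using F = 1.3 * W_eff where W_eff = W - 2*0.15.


W_eff = 2.182 - 0.30 = 1.882 m
F = 1.3 * 1.882 = 2.4466 persons/s

2.4466 persons/s


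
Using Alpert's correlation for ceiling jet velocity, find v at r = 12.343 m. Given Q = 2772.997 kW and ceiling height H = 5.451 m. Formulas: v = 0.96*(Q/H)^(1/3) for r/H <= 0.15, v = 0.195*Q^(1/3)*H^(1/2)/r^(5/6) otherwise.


r/H = 12.343 / 5.451 = 2.2644
r/H > 0.15, so v = 0.195*Q^(1/3)*H^(1/2)/r^(5/6)
Q^(1/3) = 14.049
H^(1/2) = 2.3347
r^(5/6) = 8.1193
v = 0.195 * 14.049 * 2.3347 / 8.1193 = 0.78778 m/s

0.78778 m/s


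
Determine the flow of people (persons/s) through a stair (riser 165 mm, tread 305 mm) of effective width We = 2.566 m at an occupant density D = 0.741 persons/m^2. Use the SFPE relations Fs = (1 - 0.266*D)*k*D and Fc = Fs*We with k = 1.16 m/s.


1 - 0.266*D = 1 - 0.266*0.741 = 0.80289
Fs = 0.80289 * 1.16 * 0.741 = 0.69014 persons/(s*m)
Fc = 0.69014 * 2.566 = 1.7709 persons/s

1.7709 persons/s


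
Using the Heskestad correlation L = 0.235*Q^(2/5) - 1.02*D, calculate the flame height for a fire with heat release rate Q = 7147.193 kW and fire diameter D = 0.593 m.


Q^(2/5) = 34.806
0.235 * Q^(2/5) = 8.1794
1.02 * D = 0.60486
L = 7.5746 m

7.5746 m


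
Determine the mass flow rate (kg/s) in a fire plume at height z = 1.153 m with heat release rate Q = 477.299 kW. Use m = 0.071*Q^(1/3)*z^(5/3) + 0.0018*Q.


Q^(1/3) = 7.8150
z^(5/3) = 1.2678
First term = 0.071 * 7.8150 * 1.2678 = 0.70346
Second term = 0.0018 * 477.299 = 0.85914
m = 1.5626 kg/s

1.5626 kg/s


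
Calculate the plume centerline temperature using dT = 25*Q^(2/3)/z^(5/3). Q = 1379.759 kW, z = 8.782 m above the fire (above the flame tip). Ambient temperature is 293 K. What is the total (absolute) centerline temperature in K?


Q^(2/3) = 123.94
z^(5/3) = 37.381
dT = 25 * 123.94 / 37.381 = 82.887 K
T = 293 + 82.887 = 375.89 K

375.89 K


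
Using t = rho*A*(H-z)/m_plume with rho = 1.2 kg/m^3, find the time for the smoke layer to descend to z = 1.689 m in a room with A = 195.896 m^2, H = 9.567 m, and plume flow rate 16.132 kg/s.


H - z = 7.878 m
t = 1.2 * 195.896 * 7.878 / 16.132 = 114.80 s

114.80 s


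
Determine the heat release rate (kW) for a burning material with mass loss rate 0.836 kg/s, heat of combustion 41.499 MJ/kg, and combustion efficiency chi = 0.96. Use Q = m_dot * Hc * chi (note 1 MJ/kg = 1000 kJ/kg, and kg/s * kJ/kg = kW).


Hc = 41.499 MJ/kg = 41.499 * 1000 kJ/kg = 41499 kJ/kg
Q = 0.836 kg/s * 41499 kJ/kg * 0.96 = 33305 kW

33305 kW


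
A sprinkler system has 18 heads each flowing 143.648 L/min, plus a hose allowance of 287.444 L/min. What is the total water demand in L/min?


Sprinkler demand = 18 * 143.648 = 2585.664 L/min
Total = 2585.664 + 287.444 = 2873.108 L/min

2873.108 L/min


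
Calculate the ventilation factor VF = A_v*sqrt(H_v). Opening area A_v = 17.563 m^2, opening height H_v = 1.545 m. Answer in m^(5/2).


sqrt(H_v) = 1.2430
VF = 17.563 * 1.2430 = 21.830 m^(5/2)

21.830 m^(5/2)


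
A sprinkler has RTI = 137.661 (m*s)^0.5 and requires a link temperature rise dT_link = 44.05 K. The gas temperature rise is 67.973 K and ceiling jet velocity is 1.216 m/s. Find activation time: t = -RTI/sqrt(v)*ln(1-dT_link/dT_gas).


dT_link/dT_gas = 0.64805
ln(1 - 0.64805) = -1.0443
t = -137.661 / sqrt(1.216) * -1.0443 = 130.36 s

130.36 s


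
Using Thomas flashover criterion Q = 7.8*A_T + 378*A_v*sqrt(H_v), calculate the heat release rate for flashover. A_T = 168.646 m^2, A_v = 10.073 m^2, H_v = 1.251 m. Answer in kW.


7.8*A_T = 1315.4
sqrt(H_v) = 1.1185
378*A_v*sqrt(H_v) = 4258.7
Q = 1315.4 + 4258.7 = 5574.2 kW

5574.2 kW


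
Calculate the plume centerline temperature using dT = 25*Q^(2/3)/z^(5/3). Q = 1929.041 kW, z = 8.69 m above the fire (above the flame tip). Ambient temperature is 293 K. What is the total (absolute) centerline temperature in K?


Q^(2/3) = 154.96
z^(5/3) = 36.731
dT = 25 * 154.96 / 36.731 = 105.47 K
T = 293 + 105.47 = 398.47 K

398.47 K


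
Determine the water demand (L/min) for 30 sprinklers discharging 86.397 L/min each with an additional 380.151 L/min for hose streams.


Sprinkler demand = 30 * 86.397 = 2591.91 L/min
Total = 2591.91 + 380.151 = 2972.061 L/min

2972.061 L/min


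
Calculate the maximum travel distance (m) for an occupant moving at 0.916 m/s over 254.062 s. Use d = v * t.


d = 0.916 * 254.062 = 232.72 m

232.72 m


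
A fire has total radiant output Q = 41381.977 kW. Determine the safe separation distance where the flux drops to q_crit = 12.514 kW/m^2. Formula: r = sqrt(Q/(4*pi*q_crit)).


4*pi*q_crit = 157.26
Q/(4*pi*q_crit) = 263.15
r = sqrt(263.15) = 16.222 m

16.222 m


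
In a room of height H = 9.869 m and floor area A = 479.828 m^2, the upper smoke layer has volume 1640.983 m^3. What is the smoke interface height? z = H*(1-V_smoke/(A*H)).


V/(A*H) = 0.34653
1 - 0.34653 = 0.65347
z = 9.869 * 0.65347 = 6.4491 m

6.4491 m


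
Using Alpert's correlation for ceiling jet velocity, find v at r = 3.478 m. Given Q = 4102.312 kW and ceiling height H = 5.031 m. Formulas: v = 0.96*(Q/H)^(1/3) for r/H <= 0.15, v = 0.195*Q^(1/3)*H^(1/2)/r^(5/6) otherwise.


r/H = 3.478 / 5.031 = 0.69131
r/H > 0.15, so v = 0.195*Q^(1/3)*H^(1/2)/r^(5/6)
Q^(1/3) = 16.008
H^(1/2) = 2.2430
r^(5/6) = 2.8256
v = 0.195 * 16.008 * 2.2430 / 2.8256 = 2.4780 m/s

2.4780 m/s


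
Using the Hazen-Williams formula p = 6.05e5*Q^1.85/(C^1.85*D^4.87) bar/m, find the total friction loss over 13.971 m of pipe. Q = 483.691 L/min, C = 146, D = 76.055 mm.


Q^1.85 = 92566
C^1.85 = 10094
D^4.87 = 1.4491e+09
p/m = 0.0038288 bar/m
p_total = 0.0038288 * 13.971 = 0.053492 bar

0.053492 bar


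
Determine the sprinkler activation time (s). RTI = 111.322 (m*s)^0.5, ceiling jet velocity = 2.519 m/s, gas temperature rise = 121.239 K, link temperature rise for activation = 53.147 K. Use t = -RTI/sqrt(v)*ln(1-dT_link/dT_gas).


dT_link/dT_gas = 0.43837
ln(1 - 0.43837) = -0.57690
t = -111.322 / sqrt(2.519) * -0.57690 = 40.464 s

40.464 s


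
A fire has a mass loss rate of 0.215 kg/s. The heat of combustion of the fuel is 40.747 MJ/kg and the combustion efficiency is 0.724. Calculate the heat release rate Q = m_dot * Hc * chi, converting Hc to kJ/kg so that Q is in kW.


Hc = 40.747 MJ/kg = 40.747 * 1000 kJ/kg = 40747 kJ/kg
Q = 0.215 kg/s * 40747 kJ/kg * 0.724 = 6342.7 kW

6342.7 kW


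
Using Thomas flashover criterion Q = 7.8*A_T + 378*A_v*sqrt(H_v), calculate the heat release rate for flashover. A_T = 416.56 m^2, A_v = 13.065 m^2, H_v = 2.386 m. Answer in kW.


7.8*A_T = 3249.168
sqrt(H_v) = 1.5447
378*A_v*sqrt(H_v) = 7628.5
Q = 3249.168 + 7628.5 = 10878 kW

10878 kW


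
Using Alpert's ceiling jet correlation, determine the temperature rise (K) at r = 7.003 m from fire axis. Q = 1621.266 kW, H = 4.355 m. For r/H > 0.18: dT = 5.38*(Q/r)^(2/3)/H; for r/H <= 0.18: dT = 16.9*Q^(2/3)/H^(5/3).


r/H = 7.003 / 4.355 = 1.6080
r/H > 0.18, so dT = 5.38*(Q/r)^(2/3)/H
Q/r = 231.51
(Q/r)^(2/3) = 37.703
dT = 5.38 * 37.703 / 4.355 = 46.577 K

46.577 K


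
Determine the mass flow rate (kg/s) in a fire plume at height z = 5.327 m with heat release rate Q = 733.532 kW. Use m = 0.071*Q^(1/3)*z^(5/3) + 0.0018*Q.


Q^(1/3) = 9.0186
z^(5/3) = 16.248
First term = 0.071 * 9.0186 * 16.248 = 10.404
Second term = 0.0018 * 733.532 = 1.3204
m = 11.724 kg/s

11.724 kg/s


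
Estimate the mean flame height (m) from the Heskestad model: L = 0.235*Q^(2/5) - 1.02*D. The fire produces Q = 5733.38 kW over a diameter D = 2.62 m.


Q^(2/5) = 31.869
0.235 * Q^(2/5) = 7.4891
1.02 * D = 2.6724
L = 4.8167 m

4.8167 m


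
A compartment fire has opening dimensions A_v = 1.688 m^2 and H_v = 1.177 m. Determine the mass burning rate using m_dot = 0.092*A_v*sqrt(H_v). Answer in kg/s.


sqrt(H_v) = 1.0849
m_dot = 0.092 * 1.688 * 1.0849 = 0.16848 kg/s

0.16848 kg/s


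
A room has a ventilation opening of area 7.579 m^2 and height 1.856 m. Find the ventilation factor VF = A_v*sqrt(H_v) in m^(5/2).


sqrt(H_v) = 1.3624
VF = 7.579 * 1.3624 = 10.325 m^(5/2)

10.325 m^(5/2)


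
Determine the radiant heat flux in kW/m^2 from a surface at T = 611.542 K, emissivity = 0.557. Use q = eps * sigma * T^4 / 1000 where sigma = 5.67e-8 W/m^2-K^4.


T^4 = 1.3986e+11
q = 0.557 * 5.67e-8 * 1.3986e+11 / 1000 = 4.4172 kW/m^2

4.4172 kW/m^2


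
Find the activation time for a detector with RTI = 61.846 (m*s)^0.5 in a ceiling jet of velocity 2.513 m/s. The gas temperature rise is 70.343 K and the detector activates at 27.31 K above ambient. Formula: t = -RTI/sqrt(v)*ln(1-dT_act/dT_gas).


dT_act/dT_gas = 0.38824
ln(1 - 0.38824) = -0.49142
t = -61.846 / sqrt(2.513) * -0.49142 = 19.172 s

19.172 s


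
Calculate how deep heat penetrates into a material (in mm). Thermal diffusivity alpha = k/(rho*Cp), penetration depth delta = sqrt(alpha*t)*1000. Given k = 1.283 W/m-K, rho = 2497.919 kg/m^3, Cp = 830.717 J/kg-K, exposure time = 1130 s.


alpha = 1.283 / (2497.919 * 830.717) = 6.1829e-07 m^2/s
alpha * t = 0.00069867
delta = sqrt(0.00069867) * 1000 = 26.432 mm

26.432 mm


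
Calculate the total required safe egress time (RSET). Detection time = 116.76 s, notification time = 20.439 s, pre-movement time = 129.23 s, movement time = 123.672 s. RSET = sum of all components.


Total = 116.76 + 20.439 + 129.23 + 123.672 = 390.101 s

390.101 s


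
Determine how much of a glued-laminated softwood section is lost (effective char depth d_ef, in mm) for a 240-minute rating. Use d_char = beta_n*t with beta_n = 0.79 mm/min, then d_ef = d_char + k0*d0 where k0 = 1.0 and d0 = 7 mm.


d_char = 0.79 * 240 = 189.6 mm
d_ef = 189.6 + 1.0*7 = 196.6 mm

196.6 mm


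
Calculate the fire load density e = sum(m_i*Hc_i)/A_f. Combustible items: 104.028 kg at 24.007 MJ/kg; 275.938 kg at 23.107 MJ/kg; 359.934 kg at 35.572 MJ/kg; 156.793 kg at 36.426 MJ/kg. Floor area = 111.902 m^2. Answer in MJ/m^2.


Total energy = 104.028*24.007 + 275.938*23.107 + 359.934*35.572 + 156.793*36.426
= 2497.400 + 6376.099 + 12803.57 + 5711.342
= 27388.41 MJ
e = 27388.41 / 111.902 = 244.75 MJ/m^2

244.75 MJ/m^2


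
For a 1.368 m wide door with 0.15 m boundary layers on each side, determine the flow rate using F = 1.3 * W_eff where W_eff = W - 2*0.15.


W_eff = 1.368 - 0.30 = 1.068 m
F = 1.3 * 1.068 = 1.3884 persons/s

1.3884 persons/s


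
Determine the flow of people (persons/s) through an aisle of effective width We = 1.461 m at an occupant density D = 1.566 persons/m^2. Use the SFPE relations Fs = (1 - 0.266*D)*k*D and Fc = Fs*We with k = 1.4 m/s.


1 - 0.266*D = 1 - 0.266*1.566 = 0.58344
Fs = 0.58344 * 1.4 * 1.566 = 1.2791 persons/(s*m)
Fc = 1.2791 * 1.461 = 1.8688 persons/s

1.8688 persons/s


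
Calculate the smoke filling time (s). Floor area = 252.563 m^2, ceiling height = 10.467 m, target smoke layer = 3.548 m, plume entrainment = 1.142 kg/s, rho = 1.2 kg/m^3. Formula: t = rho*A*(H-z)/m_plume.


H - z = 6.919 m
t = 1.2 * 252.563 * 6.919 / 1.142 = 1836.2 s

1836.2 s


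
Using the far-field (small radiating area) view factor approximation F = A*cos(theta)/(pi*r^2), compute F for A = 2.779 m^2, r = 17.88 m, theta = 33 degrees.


cos(33 deg) = 0.83867
pi*r^2 = 1004.3
F = 2.779 * 0.83867 / 1004.3 = 0.0023206

0.0023206


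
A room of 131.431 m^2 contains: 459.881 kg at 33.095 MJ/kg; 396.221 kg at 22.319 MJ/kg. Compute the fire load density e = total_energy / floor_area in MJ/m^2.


Total energy = 459.881*33.095 + 396.221*22.319
= 15219.76 + 8843.256
= 24063.02 MJ
e = 24063.02 / 131.431 = 183.08 MJ/m^2

183.08 MJ/m^2


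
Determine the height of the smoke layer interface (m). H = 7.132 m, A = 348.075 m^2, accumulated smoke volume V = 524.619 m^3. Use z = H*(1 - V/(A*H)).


V/(A*H) = 0.21133
1 - 0.21133 = 0.78867
z = 7.132 * 0.78867 = 5.6248 m

5.6248 m


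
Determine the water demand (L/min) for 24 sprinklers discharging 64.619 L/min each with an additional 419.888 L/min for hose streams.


Sprinkler demand = 24 * 64.619 = 1550.856 L/min
Total = 1550.856 + 419.888 = 1970.744 L/min

1970.744 L/min


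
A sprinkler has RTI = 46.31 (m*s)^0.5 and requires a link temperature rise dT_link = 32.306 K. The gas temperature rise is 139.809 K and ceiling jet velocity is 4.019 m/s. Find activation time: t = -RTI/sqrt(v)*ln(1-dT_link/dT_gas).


dT_link/dT_gas = 0.23107
ln(1 - 0.23107) = -0.26276
t = -46.31 / sqrt(4.019) * -0.26276 = 6.0698 s

6.0698 s


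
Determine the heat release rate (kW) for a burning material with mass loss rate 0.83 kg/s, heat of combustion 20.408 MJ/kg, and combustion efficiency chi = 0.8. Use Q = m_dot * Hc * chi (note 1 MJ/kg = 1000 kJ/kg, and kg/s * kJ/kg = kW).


Hc = 20.408 MJ/kg = 20.408 * 1000 kJ/kg = 20408 kJ/kg
Q = 0.83 kg/s * 20408 kJ/kg * 0.8 = 13550.912 kW

13550.912 kW


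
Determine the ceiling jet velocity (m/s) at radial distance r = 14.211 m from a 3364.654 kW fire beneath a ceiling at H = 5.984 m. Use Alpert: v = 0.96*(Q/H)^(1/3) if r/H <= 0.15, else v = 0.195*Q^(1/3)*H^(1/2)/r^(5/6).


r/H = 14.211 / 5.984 = 2.3748
r/H > 0.15, so v = 0.195*Q^(1/3)*H^(1/2)/r^(5/6)
Q^(1/3) = 14.985
H^(1/2) = 2.4462
r^(5/6) = 9.1310
v = 0.195 * 14.985 * 2.4462 / 9.1310 = 0.78281 m/s

0.78281 m/s


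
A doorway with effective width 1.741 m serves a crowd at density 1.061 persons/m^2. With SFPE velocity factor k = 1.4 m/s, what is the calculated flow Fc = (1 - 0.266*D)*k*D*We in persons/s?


1 - 0.266*D = 1 - 0.266*1.061 = 0.71777
Fs = 0.71777 * 1.4 * 1.061 = 1.0662 persons/(s*m)
Fc = 1.0662 * 1.741 = 1.8562 persons/s

1.8562 persons/s


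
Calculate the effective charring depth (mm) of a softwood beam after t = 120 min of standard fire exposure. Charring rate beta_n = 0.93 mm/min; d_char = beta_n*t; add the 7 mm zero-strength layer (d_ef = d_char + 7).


d_char = 0.93 * 120 = 111.6 mm
d_ef = 111.6 + 1.0*7 = 118.6 mm

118.6 mm


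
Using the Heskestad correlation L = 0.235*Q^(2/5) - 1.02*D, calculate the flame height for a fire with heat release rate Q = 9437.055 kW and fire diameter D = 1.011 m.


Q^(2/5) = 38.899
0.235 * Q^(2/5) = 9.1412
1.02 * D = 1.0312
L = 8.1100 m

8.1100 m


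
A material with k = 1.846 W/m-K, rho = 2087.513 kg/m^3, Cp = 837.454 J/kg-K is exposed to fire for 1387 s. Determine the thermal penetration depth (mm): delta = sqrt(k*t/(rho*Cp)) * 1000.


alpha = 1.846 / (2087.513 * 837.454) = 1.0559e-06 m^2/s
alpha * t = 0.0014646
delta = sqrt(0.0014646) * 1000 = 38.270 mm

38.270 mm


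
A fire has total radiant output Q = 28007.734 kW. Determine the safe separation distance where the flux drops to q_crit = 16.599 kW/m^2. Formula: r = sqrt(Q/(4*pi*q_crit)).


4*pi*q_crit = 208.59
Q/(4*pi*q_crit) = 134.27
r = sqrt(134.27) = 11.588 m

11.588 m


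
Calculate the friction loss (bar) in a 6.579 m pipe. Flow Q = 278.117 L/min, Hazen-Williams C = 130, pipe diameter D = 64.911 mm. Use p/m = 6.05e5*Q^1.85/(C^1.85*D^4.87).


Q^1.85 = 33252
C^1.85 = 8143.2
D^4.87 = 6.6987e+08
p/m = 0.0036880 bar/m
p_total = 0.0036880 * 6.579 = 0.024263 bar

0.024263 bar


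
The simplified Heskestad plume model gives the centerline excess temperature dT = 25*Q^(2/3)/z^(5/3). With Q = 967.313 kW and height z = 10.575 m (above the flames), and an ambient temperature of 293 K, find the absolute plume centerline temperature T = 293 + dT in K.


Q^(2/3) = 97.809
z^(5/3) = 50.949
dT = 25 * 97.809 / 50.949 = 47.994 K
T = 293 + 47.994 = 340.99 K

340.99 K


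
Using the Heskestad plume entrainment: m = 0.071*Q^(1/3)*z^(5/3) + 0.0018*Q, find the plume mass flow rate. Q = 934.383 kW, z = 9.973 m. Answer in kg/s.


Q^(1/3) = 9.7763
z^(5/3) = 46.207
First term = 0.071 * 9.7763 * 46.207 = 32.073
Second term = 0.0018 * 934.383 = 1.6819
m = 33.755 kg/s

33.755 kg/s


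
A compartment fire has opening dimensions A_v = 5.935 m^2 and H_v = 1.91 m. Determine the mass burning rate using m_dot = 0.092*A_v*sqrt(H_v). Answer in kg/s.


sqrt(H_v) = 1.3820
m_dot = 0.092 * 5.935 * 1.3820 = 0.75461 kg/s

0.75461 kg/s


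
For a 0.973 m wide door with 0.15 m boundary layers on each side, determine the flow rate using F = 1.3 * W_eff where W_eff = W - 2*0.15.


W_eff = 0.973 - 0.30 = 0.673 m
F = 1.3 * 0.673 = 0.87490 persons/s

0.87490 persons/s


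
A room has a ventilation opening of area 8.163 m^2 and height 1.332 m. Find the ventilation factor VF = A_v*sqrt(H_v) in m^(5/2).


sqrt(H_v) = 1.1541
VF = 8.163 * 1.1541 = 9.4211 m^(5/2)

9.4211 m^(5/2)


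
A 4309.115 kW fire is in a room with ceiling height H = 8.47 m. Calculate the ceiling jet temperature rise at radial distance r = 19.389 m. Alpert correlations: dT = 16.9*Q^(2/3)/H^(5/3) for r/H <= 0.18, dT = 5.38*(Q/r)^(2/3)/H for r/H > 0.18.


r/H = 19.389 / 8.47 = 2.2891
r/H > 0.18, so dT = 5.38*(Q/r)^(2/3)/H
Q/r = 222.25
(Q/r)^(2/3) = 36.691
dT = 5.38 * 36.691 / 8.47 = 23.305 K

23.305 K


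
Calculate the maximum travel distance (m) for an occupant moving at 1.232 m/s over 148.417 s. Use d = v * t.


d = 1.232 * 148.417 = 182.85 m

182.85 m


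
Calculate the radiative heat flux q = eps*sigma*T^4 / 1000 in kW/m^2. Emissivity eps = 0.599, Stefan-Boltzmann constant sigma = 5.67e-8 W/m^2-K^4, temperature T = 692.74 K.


T^4 = 2.3029e+11
q = 0.599 * 5.67e-8 * 2.3029e+11 / 1000 = 7.8215 kW/m^2

7.8215 kW/m^2


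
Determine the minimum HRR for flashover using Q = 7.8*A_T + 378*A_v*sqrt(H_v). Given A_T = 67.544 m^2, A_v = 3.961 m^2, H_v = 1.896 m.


7.8*A_T = 526.84
sqrt(H_v) = 1.3770
378*A_v*sqrt(H_v) = 2061.7
Q = 526.84 + 2061.7 = 2588.5 kW

2588.5 kW


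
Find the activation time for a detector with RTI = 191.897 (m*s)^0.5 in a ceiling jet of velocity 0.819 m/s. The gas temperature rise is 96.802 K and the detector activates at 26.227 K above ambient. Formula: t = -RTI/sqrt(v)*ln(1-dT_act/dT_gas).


dT_act/dT_gas = 0.27093
ln(1 - 0.27093) = -0.31599
t = -191.897 / sqrt(0.819) * -0.31599 = 67.004 s

67.004 s


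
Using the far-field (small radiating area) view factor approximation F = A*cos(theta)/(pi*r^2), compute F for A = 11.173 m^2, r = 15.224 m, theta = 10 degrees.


cos(10 deg) = 0.98481
pi*r^2 = 728.13
F = 11.173 * 0.98481 / 728.13 = 0.015112

0.015112


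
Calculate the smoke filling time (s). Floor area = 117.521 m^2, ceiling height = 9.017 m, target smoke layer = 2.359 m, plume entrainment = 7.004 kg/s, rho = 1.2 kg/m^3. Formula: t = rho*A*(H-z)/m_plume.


H - z = 6.658 m
t = 1.2 * 117.521 * 6.658 / 7.004 = 134.06 s

134.06 s


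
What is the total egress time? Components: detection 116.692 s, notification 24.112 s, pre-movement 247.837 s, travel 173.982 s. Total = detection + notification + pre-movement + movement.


Total = 116.692 + 24.112 + 247.837 + 173.982 = 562.623 s

562.623 s


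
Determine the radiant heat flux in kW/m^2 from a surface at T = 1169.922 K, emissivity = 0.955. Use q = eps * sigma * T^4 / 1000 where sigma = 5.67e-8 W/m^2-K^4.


T^4 = 1.8734e+12
q = 0.955 * 5.67e-8 * 1.8734e+12 / 1000 = 101.44 kW/m^2

101.44 kW/m^2


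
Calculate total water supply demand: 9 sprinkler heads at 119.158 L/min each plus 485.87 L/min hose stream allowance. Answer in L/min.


Sprinkler demand = 9 * 119.158 = 1072.422 L/min
Total = 1072.422 + 485.87 = 1558.292 L/min

1558.292 L/min


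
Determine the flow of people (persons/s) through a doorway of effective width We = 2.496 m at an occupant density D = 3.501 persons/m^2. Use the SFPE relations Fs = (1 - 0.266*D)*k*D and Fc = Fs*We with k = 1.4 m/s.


1 - 0.266*D = 1 - 0.266*3.501 = 0.068734
Fs = 0.068734 * 1.4 * 3.501 = 0.33689 persons/(s*m)
Fc = 0.33689 * 2.496 = 0.84088 persons/s

0.84088 persons/s


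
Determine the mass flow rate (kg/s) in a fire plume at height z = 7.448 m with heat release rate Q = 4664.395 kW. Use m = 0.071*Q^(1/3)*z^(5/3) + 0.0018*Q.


Q^(1/3) = 16.708
z^(5/3) = 28.405
First term = 0.071 * 16.708 * 28.405 = 33.697
Second term = 0.0018 * 4664.395 = 8.3959
m = 42.093 kg/s

42.093 kg/s


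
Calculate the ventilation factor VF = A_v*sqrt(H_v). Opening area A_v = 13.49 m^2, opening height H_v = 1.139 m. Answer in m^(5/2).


sqrt(H_v) = 1.0672
VF = 13.49 * 1.0672 = 14.397 m^(5/2)

14.397 m^(5/2)


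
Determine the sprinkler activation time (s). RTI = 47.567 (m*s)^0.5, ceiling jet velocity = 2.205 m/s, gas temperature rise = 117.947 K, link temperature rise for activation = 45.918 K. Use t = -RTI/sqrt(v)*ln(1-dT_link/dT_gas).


dT_link/dT_gas = 0.38931
ln(1 - 0.38931) = -0.49317
t = -47.567 / sqrt(2.205) * -0.49317 = 15.798 s

15.798 s


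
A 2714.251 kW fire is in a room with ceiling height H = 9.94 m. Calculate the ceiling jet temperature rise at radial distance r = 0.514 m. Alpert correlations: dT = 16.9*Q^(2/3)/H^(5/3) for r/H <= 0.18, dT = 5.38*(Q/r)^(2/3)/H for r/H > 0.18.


r/H = 0.514 / 9.94 = 0.051710
r/H <= 0.18, so dT = 16.9*Q^(2/3)/H^(5/3)
Q^(2/3) = 194.58
H^(5/3) = 45.953
dT = 16.9 * 194.58 / 45.953 = 71.561 K

71.561 K


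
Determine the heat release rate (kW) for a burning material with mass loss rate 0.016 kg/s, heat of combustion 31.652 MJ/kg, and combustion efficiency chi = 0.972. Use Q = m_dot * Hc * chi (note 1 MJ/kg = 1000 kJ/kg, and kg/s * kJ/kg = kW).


Hc = 31.652 MJ/kg = 31.652 * 1000 kJ/kg = 31652 kJ/kg
Q = 0.016 kg/s * 31652 kJ/kg * 0.972 = 492.25 kW

492.25 kW


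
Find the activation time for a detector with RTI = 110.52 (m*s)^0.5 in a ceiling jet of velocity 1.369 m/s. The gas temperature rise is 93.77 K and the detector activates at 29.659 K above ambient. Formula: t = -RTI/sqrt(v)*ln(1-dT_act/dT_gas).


dT_act/dT_gas = 0.31630
ln(1 - 0.31630) = -0.38023
t = -110.52 / sqrt(1.369) * -0.38023 = 35.916 s

35.916 s


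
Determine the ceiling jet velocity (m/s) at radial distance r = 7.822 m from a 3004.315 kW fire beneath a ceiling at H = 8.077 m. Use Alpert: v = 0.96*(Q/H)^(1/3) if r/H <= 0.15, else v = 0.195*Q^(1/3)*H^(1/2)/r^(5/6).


r/H = 7.822 / 8.077 = 0.96843
r/H > 0.15, so v = 0.195*Q^(1/3)*H^(1/2)/r^(5/6)
Q^(1/3) = 14.429
H^(1/2) = 2.8420
r^(5/6) = 5.5518
v = 0.195 * 14.429 * 2.8420 / 5.5518 = 1.4404 m/s

1.4404 m/s


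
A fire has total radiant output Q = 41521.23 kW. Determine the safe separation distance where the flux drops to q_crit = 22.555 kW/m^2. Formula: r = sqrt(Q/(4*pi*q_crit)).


4*pi*q_crit = 283.43
Q/(4*pi*q_crit) = 146.49
r = sqrt(146.49) = 12.103 m

12.103 m


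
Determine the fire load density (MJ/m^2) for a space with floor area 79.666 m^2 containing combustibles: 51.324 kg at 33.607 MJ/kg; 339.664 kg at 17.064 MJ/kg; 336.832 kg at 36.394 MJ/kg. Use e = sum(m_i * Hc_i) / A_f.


Total energy = 51.324*33.607 + 339.664*17.064 + 336.832*36.394
= 1724.846 + 5796.026 + 12258.66
= 19779.54 MJ
e = 19779.54 / 79.666 = 248.28 MJ/m^2

248.28 MJ/m^2


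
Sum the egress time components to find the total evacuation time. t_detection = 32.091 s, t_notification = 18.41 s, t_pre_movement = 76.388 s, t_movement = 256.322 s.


Total = 32.091 + 18.41 + 76.388 + 256.322 = 383.211 s

383.211 s


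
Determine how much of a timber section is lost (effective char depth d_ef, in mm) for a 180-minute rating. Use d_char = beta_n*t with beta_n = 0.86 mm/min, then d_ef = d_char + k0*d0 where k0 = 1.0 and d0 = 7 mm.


d_char = 0.86 * 180 = 154.8 mm
d_ef = 154.8 + 1.0*7 = 161.8 mm

161.8 mm


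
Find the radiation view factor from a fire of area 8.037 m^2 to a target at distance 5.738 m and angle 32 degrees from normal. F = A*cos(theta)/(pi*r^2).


cos(32 deg) = 0.84805
pi*r^2 = 103.44
F = 8.037 * 0.84805 / 103.44 = 0.065894

0.065894


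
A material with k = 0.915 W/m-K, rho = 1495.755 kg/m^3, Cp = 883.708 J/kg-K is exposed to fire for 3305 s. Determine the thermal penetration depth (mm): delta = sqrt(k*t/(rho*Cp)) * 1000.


alpha = 0.915 / (1495.755 * 883.708) = 6.9223e-07 m^2/s
alpha * t = 0.0022878
delta = sqrt(0.0022878) * 1000 = 47.831 mm

47.831 mm


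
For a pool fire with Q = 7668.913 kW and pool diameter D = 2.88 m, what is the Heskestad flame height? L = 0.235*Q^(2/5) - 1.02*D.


Q^(2/5) = 35.801
0.235 * Q^(2/5) = 8.4132
1.02 * D = 2.9376
L = 5.4756 m

5.4756 m


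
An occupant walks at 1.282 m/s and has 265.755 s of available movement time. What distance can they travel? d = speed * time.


d = 1.282 * 265.755 = 340.70 m

340.70 m


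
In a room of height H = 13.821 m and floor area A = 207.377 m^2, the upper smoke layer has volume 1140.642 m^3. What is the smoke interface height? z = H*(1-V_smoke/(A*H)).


V/(A*H) = 0.39797
1 - 0.39797 = 0.60203
z = 13.821 * 0.60203 = 8.3207 m

8.3207 m


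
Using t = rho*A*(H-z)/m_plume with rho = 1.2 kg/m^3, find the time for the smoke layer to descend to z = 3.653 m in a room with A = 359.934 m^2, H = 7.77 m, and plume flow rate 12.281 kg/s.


H - z = 4.117 m
t = 1.2 * 359.934 * 4.117 / 12.281 = 144.79 s

144.79 s


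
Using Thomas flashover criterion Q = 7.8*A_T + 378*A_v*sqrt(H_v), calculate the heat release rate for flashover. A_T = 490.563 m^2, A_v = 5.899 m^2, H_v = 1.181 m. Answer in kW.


7.8*A_T = 3826.4
sqrt(H_v) = 1.0867
378*A_v*sqrt(H_v) = 2423.2
Q = 3826.4 + 2423.2 = 6249.6 kW

6249.6 kW


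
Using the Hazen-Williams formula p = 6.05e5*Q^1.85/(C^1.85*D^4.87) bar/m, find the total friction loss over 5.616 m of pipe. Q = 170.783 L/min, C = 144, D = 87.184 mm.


Q^1.85 = 13490
C^1.85 = 9839.4
D^4.87 = 2.8179e+09
p/m = 0.00029436 bar/m
p_total = 0.00029436 * 5.616 = 0.0016531 bar

0.0016531 bar


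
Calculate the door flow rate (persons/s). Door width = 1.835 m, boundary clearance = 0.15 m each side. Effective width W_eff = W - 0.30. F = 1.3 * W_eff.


W_eff = 1.835 - 0.30 = 1.535 m
F = 1.3 * 1.535 = 1.9955 persons/s

1.9955 persons/s


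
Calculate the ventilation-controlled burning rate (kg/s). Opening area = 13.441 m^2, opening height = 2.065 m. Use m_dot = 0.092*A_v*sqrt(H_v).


sqrt(H_v) = 1.4370
m_dot = 0.092 * 13.441 * 1.4370 = 1.7770 kg/s

1.7770 kg/s


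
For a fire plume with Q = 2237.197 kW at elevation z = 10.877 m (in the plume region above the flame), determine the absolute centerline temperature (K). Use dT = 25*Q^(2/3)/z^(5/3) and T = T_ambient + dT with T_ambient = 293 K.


Q^(2/3) = 171.06
z^(5/3) = 53.397
dT = 25 * 171.06 / 53.397 = 80.087 K
T = 293 + 80.087 = 373.09 K

373.09 K


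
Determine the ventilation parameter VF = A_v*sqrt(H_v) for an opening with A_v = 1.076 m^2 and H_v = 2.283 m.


sqrt(H_v) = 1.5110
VF = 1.076 * 1.5110 = 1.6258 m^(5/2)

1.6258 m^(5/2)


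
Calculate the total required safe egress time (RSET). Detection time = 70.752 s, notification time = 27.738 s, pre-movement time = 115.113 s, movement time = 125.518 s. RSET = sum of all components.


Total = 70.752 + 27.738 + 115.113 + 125.518 = 339.121 s

339.121 s


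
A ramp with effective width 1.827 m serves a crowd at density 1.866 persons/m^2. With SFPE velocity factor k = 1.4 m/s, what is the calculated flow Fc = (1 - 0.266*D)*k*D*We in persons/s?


1 - 0.266*D = 1 - 0.266*1.866 = 0.50364
Fs = 0.50364 * 1.4 * 1.866 = 1.3157 persons/(s*m)
Fc = 1.3157 * 1.827 = 2.4038 persons/s

2.4038 persons/s


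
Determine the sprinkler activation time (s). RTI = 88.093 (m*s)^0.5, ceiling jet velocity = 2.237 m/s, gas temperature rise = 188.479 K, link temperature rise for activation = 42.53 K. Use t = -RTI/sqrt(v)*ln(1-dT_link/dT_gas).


dT_link/dT_gas = 0.22565
ln(1 - 0.22565) = -0.25573
t = -88.093 / sqrt(2.237) * -0.25573 = 15.062 s

15.062 s


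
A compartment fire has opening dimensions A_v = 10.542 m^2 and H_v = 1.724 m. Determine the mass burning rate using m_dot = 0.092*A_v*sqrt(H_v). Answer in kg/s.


sqrt(H_v) = 1.3130
m_dot = 0.092 * 10.542 * 1.3130 = 1.2734 kg/s

1.2734 kg/s


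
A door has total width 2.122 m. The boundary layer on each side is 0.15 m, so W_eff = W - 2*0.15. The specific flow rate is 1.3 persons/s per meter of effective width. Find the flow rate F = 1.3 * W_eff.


W_eff = 2.122 - 0.30 = 1.822 m
F = 1.3 * 1.822 = 2.3686 persons/s

2.3686 persons/s


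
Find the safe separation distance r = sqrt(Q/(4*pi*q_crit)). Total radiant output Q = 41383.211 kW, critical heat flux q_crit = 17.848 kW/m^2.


4*pi*q_crit = 224.28
Q/(4*pi*q_crit) = 184.51
r = sqrt(184.51) = 13.584 m

13.584 m


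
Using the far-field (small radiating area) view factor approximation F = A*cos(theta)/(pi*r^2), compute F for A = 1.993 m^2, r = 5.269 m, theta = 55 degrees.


cos(55 deg) = 0.57358
pi*r^2 = 87.218
F = 1.993 * 0.57358 / 87.218 = 0.013107

0.013107


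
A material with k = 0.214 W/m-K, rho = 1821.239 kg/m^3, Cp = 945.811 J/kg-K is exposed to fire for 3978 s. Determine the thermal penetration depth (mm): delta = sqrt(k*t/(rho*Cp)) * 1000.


alpha = 0.214 / (1821.239 * 945.811) = 1.2423e-07 m^2/s
alpha * t = 0.00049421
delta = sqrt(0.00049421) * 1000 = 22.231 mm

22.231 mm


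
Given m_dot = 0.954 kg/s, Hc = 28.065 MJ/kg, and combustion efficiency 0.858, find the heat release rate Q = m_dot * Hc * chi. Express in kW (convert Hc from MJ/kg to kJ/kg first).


Hc = 28.065 MJ/kg = 28.065 * 1000 kJ/kg = 28065 kJ/kg
Q = 0.954 kg/s * 28065 kJ/kg * 0.858 = 22972 kW

22972 kW


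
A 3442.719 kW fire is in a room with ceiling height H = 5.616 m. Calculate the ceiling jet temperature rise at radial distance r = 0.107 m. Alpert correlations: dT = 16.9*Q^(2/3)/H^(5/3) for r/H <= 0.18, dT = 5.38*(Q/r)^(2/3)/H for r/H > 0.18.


r/H = 0.107 / 5.616 = 0.019053
r/H <= 0.18, so dT = 16.9*Q^(2/3)/H^(5/3)
Q^(2/3) = 228.00
H^(5/3) = 17.744
dT = 16.9 * 228.00 / 17.744 = 217.16 K

217.16 K


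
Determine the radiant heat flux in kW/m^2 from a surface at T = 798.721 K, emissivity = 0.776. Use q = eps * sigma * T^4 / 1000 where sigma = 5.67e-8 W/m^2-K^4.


T^4 = 4.0699e+11
q = 0.776 * 5.67e-8 * 4.0699e+11 / 1000 = 17.907 kW/m^2

17.907 kW/m^2


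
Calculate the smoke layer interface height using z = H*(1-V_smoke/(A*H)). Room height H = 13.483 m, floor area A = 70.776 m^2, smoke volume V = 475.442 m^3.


V/(A*H) = 0.49822
1 - 0.49822 = 0.50178
z = 13.483 * 0.50178 = 6.7654 m

6.7654 m


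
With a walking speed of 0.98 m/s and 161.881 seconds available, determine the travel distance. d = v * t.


d = 0.98 * 161.881 = 158.64 m

158.64 m


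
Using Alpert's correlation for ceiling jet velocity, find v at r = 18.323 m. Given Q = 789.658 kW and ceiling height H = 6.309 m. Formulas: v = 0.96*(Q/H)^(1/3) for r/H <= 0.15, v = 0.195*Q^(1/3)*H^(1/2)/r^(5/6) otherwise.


r/H = 18.323 / 6.309 = 2.9043
r/H > 0.15, so v = 0.195*Q^(1/3)*H^(1/2)/r^(5/6)
Q^(1/3) = 9.2430
H^(1/2) = 2.5118
r^(5/6) = 11.285
v = 0.195 * 9.2430 * 2.5118 / 11.285 = 0.40117 m/s

0.40117 m/s


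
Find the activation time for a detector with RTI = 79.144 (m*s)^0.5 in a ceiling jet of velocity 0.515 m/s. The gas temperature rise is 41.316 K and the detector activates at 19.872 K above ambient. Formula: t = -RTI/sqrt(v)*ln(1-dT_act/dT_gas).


dT_act/dT_gas = 0.48098
ln(1 - 0.48098) = -0.65580
t = -79.144 / sqrt(0.515) * -0.65580 = 72.325 s

72.325 s
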